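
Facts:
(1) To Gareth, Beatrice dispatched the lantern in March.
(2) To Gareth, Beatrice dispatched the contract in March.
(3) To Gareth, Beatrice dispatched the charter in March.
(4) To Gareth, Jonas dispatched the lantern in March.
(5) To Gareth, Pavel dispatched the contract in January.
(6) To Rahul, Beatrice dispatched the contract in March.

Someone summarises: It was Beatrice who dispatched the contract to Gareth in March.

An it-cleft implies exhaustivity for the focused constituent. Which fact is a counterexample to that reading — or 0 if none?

The cleft puts "Beatrice" in focus and presupposes the open proposition with same thing, recipient, setting (the contract / Gareth / in March).
Exhaustivity: Beatrice is the only agent satisfying that background.
Every other fact differs from the presupposition on some backgrounded slot, so none challenges the exhaustivity.

0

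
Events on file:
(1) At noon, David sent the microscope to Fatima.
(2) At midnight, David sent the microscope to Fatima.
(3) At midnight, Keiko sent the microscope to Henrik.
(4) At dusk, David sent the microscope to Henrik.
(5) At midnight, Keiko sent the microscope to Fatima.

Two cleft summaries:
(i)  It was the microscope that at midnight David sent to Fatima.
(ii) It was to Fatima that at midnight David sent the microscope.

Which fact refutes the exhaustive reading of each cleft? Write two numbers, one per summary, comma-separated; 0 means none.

0, 0

(i): focus "the microscope". No fact shares David as agent and Fatima as recipient and at midnight as setting with a different thing. 0.
(ii): focus "Fatima". No fact shares David as agent and the microscope as thing and at midnight as setting with a different recipient. 0.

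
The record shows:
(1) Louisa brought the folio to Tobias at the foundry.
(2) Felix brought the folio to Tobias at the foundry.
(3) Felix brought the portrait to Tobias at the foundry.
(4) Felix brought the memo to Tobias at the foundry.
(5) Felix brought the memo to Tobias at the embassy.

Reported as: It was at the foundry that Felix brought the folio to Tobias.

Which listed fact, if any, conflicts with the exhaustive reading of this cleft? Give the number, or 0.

Focus of the cleft: "at the foundry" (the setting). Presupposed background: agent = Felix, thing = the folio, recipient = Tobias.
Exhaustivity: at the foundry is the only setting satisfying that background.
Every other fact differs from the presupposition on some backgrounded slot, so none challenges the exhaustivity.

0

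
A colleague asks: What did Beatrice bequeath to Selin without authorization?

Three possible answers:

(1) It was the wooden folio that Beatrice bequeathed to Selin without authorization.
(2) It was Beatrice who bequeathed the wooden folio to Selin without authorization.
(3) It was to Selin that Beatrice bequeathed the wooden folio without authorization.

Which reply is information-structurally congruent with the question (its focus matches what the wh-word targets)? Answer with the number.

The question word "what" targets the direct object.
Option (1) clefts "the wooden folio" — that matches what the question asks about.
Option (2) clefts "Beatrice" — the subject (agent), not what was asked.
Option (3) clefts "to Selin" — the recipient, not what was asked.
So the congruent reply is (1).

1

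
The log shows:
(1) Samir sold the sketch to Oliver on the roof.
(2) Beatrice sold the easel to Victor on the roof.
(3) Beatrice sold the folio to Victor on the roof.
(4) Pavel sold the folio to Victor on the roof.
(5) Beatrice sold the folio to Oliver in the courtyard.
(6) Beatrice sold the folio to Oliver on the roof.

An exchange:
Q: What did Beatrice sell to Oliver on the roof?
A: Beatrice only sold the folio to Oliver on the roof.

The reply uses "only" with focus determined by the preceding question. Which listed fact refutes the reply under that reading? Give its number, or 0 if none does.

Answering "What did ...?" puts focus on the thing — here, "the folio".
"Only" then excludes alternative things while the background — Beatrice as agent and Oliver as recipient and on the roof as setting — is held fixed.
No fact keeps Beatrice as agent and Oliver as recipient and on the roof as setting while changing the thing; every other fact differs on something backgrounded. The reply stands.
(Fact (5) would refute a reading with focus on the setting — but that is not what the question asks.)

0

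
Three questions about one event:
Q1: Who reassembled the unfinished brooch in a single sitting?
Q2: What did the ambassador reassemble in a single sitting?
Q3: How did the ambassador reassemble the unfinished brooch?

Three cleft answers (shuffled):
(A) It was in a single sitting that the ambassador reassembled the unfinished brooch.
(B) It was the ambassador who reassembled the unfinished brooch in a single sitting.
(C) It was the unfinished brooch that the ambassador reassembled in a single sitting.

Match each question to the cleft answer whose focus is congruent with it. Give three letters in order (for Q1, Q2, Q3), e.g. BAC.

BCA

Q1 asks about the subject (agent); cleft (B) focuses "the ambassador", which is the subject (agent) — so Q1 → B.
Q2 asks about the direct object; cleft (C) focuses "the unfinished brooch", which is the direct object — so Q2 → C.
Q3 asks about the manner; cleft (A) focuses "in a single sitting", which is the manner — so Q3 → A.
Mapping: Q1→B, Q2→C, Q3→A.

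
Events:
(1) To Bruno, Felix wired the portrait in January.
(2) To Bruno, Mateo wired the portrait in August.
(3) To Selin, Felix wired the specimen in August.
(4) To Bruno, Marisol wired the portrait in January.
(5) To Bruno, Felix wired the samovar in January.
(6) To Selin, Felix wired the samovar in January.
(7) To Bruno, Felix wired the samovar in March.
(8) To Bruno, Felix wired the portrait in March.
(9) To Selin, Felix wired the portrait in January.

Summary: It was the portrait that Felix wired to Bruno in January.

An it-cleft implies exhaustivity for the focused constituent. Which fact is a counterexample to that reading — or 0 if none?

5

The cleft puts "the portrait" in focus and presupposes the open proposition with same agent, recipient, setting (Felix / Bruno / in January).
Exhaustivity: the portrait is the only thing satisfying that background.
But fact (5) also has same agent, recipient, setting (Felix / Bruno / in January), with thing = the samovar — so the exhaustive reading fails.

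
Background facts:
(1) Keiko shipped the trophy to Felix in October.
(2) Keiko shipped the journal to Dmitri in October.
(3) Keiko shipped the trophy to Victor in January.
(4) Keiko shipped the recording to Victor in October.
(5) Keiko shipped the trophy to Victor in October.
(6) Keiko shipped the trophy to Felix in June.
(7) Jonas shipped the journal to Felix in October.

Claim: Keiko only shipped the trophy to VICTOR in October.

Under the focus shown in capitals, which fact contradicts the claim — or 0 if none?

1

The capitals mark "Victor" as focus. So "only" rules out other recipients, with the rest (same agent, thing, setting (Keiko / the trophy / in October)) as background.
Fact (1) shares the background but differs in recipient (Felix) — a counterexample.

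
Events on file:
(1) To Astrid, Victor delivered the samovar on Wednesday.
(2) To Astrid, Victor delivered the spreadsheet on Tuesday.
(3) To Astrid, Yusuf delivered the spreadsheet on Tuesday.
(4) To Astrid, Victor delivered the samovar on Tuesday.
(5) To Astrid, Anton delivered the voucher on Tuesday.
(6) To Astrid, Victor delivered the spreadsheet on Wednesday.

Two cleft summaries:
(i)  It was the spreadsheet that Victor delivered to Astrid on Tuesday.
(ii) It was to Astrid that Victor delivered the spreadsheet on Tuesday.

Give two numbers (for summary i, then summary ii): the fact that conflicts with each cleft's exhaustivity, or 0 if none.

4, 0

(i): focus "the spreadsheet". Looking for Victor as agent and Astrid as recipient and on Tuesday as setting with some other thing — fact (4) has the samovar there. Refuted.
(ii): focus "Astrid". No fact shares Victor as agent and the spreadsheet as thing and on Tuesday as setting with a different recipient. 0.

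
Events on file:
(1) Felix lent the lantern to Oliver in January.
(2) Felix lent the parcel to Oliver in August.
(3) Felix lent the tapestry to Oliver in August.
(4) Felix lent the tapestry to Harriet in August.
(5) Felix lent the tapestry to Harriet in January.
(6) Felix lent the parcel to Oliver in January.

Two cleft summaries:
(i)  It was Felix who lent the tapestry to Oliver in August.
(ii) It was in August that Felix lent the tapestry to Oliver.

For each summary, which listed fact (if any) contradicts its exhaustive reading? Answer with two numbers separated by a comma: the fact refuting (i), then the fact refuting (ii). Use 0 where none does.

(i): focus "Felix". No fact shares thing = the tapestry, recipient = Oliver, setting = in August with a different agent. 0.
(ii): focus "in August". No fact shares agent = Felix, thing = the tapestry, recipient = Oliver with a different setting. 0.

0, 0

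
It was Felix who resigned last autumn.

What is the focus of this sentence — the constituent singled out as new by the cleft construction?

Felix

In an it-cleft "It was X that/who ...", the clefted constituent X is the focus; the that/who-clause expresses the presupposed open proposition.
Here the focus is "Felix". The backgrounded (presupposed) material includes "last autumn".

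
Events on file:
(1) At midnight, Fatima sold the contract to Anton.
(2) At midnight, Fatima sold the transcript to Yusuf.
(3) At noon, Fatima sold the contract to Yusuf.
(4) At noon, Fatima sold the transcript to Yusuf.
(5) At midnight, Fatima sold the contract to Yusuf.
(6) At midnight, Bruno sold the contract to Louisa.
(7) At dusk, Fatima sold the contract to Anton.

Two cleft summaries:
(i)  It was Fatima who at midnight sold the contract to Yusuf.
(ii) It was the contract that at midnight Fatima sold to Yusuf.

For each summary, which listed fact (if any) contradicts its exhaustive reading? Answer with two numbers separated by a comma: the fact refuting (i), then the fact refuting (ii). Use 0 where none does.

0, 2

Summary (i) focuses "Fatima" (the agent); background the contract as thing and Yusuf as recipient and at midnight as setting. No fact matches that background with a different agent, so 0.
Summary (ii) focuses "the contract" (the thing); background Fatima as agent and Yusuf as recipient and at midnight as setting. Fact (2) matches that background with thing = the transcript — refutes (ii).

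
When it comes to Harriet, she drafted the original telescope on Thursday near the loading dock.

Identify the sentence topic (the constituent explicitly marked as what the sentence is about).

Harriet

The construction explicitly marks "Harriet" as what the sentence is about — the topic.
The remainder of the clause is the comment (what is said about the topic).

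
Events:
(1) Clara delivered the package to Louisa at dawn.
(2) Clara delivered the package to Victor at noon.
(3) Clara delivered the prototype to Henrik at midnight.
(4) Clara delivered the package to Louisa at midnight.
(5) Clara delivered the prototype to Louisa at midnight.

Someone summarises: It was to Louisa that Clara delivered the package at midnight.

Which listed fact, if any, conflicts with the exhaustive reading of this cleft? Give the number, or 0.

0

The cleft puts "Louisa" in focus and presupposes the open proposition with agent = Clara, thing = the package, setting = at midnight.
Exhaustivity: Louisa is the only recipient satisfying that background.
No listed fact matches the background with a different recipient. Exhaustivity holds.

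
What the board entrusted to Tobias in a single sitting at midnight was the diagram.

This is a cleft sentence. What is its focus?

the diagram

In a pseudo-cleft "What ... was X", the post-copular constituent X is the focus.
Here the focus is "the diagram". The backgrounded (presupposed) material includes "the board", "to Tobias", "in a single sitting" and "at midnight".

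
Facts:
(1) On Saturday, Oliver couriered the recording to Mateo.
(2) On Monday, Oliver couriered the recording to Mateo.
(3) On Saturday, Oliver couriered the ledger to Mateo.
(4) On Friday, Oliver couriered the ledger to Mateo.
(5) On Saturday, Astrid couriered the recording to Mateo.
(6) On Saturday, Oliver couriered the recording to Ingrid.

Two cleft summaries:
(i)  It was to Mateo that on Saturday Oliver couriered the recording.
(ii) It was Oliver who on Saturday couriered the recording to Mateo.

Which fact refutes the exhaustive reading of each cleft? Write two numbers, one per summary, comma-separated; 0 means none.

6, 5

Summary (i) focuses "Mateo" (the recipient); background same agent, thing, setting (Oliver / the recording / on Saturday). Fact (6) matches that background with recipient = Ingrid — refutes (i).
Summary (ii) focuses "Oliver" (the agent); background same thing, recipient, setting (the recording / Mateo / on Saturday). Fact (5) matches that background with agent = Astrid — refutes (ii).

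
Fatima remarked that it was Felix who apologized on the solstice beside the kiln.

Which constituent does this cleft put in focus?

In an it-cleft "It was X that/who ...", the clefted constituent X is the focus; the that/who-clause expresses the presupposed open proposition.
Here the focus is "Felix". The backgrounded (presupposed) material includes "beside the kiln" and "on the solstice".

Felix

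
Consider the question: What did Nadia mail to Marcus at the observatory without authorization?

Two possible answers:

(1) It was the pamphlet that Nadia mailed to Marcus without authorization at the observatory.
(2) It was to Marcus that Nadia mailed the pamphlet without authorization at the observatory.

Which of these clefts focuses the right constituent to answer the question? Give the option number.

The question word "what" targets the direct object.
Option (1) clefts "the pamphlet" — that matches what the question asks about.
Option (2) clefts "to Marcus" — the recipient, not what was asked.
So the congruent reply is (1).

1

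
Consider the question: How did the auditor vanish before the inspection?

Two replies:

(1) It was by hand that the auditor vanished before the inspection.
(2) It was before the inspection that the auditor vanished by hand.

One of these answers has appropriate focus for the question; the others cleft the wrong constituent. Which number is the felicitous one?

1

The question word "how" targets the manner.
Option (1) clefts "by hand" — that matches what the question asks about.
Option (2) clefts "before the inspection" — the time, not what was asked.
So the congruent reply is (1).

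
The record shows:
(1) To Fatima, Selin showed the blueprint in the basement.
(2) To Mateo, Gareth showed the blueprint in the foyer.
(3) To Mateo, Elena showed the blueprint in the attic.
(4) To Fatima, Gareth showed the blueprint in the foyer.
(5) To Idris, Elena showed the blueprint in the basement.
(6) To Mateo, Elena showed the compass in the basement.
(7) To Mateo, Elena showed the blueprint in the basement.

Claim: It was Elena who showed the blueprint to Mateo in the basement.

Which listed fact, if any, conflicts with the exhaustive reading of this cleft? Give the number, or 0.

The cleft puts "Elena" in focus and presupposes the open proposition with thing = the blueprint, recipient = Mateo, setting = in the basement.
Exhaustivity: Elena is the only agent satisfying that background.
Every other fact differs from the presupposition on some backgrounded slot, so none challenges the exhaustivity.

0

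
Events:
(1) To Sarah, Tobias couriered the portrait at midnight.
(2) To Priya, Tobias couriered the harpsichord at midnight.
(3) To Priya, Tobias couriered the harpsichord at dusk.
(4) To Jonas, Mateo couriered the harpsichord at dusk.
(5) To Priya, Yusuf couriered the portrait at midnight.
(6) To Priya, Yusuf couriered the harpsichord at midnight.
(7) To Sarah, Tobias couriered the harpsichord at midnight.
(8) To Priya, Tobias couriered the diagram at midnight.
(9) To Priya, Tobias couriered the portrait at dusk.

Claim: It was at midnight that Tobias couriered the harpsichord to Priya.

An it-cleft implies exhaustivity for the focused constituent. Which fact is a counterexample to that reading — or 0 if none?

3

The cleft puts "at midnight" in focus and presupposes the open proposition with same agent, thing, recipient (Tobias / the harpsichord / Priya).
The exhaustive reading says no other setting fits that background.
But fact (3) also has same agent, thing, recipient (Tobias / the harpsichord / Priya), with setting = at dusk — so the exhaustive reading fails.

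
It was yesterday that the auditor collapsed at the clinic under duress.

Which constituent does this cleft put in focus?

In an it-cleft "It was X that/who ...", the clefted constituent X is the focus; the that/who-clause expresses the presupposed open proposition.
Here the focus is "yesterday". The backgrounded (presupposed) material includes "the auditor", "under duress" and "at the clinic".

yesterday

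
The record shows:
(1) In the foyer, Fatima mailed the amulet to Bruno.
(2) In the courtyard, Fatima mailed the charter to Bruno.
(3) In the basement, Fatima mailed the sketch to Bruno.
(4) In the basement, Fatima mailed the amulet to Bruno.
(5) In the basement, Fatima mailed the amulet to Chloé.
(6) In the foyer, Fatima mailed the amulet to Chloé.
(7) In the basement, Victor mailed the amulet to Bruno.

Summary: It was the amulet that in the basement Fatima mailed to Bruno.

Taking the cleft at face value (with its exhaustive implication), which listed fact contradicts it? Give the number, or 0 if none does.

3

Focus of the cleft: "the amulet" (the thing). Presupposed background: same agent, recipient, setting (Fatima / Bruno / in the basement).
The exhaustive reading says no other thing fits that background.
Fact (3) shares the background but with thing = the sketch; exhaustivity is violated.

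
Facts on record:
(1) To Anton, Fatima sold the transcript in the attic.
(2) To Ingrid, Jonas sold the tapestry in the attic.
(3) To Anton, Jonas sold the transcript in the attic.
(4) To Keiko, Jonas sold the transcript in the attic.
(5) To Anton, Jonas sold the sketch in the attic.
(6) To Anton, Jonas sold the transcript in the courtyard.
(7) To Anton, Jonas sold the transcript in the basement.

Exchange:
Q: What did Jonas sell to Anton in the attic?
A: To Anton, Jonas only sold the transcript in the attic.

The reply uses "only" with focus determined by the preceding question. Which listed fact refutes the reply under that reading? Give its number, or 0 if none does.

5

The question "What did ...?" targets the thing, so in the reply the focus falls on "the transcript".
So "only" ranges over things; the rest (agent = Jonas, recipient = Anton, setting = in the attic) is presupposed.
Fact (5) shares the background with a different thing (the sketch) — counterexample.
(Fact (4) would refute a reading with focus on the recipient — but that is not what the question asks.)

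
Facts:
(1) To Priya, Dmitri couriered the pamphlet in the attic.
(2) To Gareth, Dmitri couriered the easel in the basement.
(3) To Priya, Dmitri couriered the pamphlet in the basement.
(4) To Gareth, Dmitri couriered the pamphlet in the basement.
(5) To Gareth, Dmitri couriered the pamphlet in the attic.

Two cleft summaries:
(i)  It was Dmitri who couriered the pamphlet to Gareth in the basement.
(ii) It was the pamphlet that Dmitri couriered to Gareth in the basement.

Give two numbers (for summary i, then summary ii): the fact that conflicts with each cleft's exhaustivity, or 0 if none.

Summary (i) focuses "Dmitri" (the agent); background thing = the pamphlet, recipient = Gareth, setting = in the basement. No fact matches that background with a different agent, so 0.
Summary (ii) focuses "the pamphlet" (the thing); background agent = Dmitri, recipient = Gareth, setting = in the basement. Fact (2) matches that background with thing = the easel — refutes (ii).

0, 2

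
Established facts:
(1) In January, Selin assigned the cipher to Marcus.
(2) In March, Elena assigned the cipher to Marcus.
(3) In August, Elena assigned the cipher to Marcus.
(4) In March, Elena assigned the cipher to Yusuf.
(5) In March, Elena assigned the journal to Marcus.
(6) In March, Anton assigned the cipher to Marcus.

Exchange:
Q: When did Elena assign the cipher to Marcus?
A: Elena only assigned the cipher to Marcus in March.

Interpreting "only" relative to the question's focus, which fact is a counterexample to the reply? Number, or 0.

3

Answering "When did ...?" puts focus on the setting — here, "in March".
"Only" then excludes alternative settings while the background — Elena as agent and the cipher as thing and Marcus as recipient — is held fixed.
Fact (3) shares the background with a different setting (in August) — counterexample.
(Fact (4) would refute a reading with focus on the recipient — but that is not what the question asks.)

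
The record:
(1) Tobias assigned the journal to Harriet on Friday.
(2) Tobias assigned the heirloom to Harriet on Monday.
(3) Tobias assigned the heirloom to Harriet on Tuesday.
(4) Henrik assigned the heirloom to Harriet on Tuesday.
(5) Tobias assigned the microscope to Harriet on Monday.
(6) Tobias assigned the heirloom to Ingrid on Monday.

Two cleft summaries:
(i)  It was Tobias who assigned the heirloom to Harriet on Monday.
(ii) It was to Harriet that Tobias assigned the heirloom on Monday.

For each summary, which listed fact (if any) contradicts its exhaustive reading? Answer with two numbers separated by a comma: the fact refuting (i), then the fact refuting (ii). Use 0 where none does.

(i): focus "Tobias". No fact shares thing = the heirloom, recipient = Harriet, setting = on Monday with a different agent. 0.
(ii): focus "Harriet". Looking for agent = Tobias, thing = the heirloom, setting = on Monday with some other recipient — fact (6) has Ingrid there. Refuted.

0, 6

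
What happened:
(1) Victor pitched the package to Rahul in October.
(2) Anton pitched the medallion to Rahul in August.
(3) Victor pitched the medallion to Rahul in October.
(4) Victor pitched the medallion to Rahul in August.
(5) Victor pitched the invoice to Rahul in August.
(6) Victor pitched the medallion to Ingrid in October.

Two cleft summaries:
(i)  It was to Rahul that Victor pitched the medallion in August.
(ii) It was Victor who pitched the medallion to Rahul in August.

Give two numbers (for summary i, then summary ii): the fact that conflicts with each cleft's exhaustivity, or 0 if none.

(i): focus "Rahul". No fact shares agent = Victor, thing = the medallion, setting = in August with a different recipient. 0.
(ii): focus "Victor". Looking for thing = the medallion, recipient = Rahul, setting = in August with some other agent — fact (2) has Anton there. Refuted.

0, 2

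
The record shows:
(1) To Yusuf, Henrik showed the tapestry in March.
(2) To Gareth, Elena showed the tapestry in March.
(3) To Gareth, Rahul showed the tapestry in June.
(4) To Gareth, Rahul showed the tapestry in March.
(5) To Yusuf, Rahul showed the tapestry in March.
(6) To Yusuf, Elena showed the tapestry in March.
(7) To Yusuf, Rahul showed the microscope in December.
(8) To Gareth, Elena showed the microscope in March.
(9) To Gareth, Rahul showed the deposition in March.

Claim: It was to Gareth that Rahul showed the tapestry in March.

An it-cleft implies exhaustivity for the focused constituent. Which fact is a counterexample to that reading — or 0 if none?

The cleft puts "Gareth" in focus and presupposes the open proposition with agent = Rahul, thing = the tapestry, setting = in March.
Exhaustivity: Gareth is the only recipient satisfying that background.
But fact (5) also has agent = Rahul, thing = the tapestry, setting = in March, with recipient = Yusuf — so the exhaustive reading fails.

5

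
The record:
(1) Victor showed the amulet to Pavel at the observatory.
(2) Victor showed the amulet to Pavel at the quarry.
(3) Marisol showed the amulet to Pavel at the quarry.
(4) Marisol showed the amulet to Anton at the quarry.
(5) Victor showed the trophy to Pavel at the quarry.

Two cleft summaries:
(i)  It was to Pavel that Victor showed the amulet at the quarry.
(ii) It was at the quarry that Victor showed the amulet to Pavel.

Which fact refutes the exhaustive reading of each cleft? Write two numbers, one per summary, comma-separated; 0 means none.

0, 1

Summary (i) focuses "Pavel" (the recipient); background same agent, thing, setting (Victor / the amulet / at the quarry). No fact matches that background with a different recipient, so 0.
Summary (ii) focuses "at the quarry" (the setting); background same agent, thing, recipient (Victor / the amulet / Pavel). Fact (1) matches that background with setting = at the observatory — refutes (ii).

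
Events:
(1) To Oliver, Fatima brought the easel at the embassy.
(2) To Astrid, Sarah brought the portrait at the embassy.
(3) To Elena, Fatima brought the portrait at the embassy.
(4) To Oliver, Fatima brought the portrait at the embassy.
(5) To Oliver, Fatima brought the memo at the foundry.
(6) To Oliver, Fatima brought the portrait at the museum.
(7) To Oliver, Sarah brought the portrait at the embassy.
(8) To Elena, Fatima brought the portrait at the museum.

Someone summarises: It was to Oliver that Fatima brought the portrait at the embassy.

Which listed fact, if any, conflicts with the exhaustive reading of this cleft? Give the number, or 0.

The cleft puts "Oliver" in focus and presupposes the open proposition with same agent, thing, setting (Fatima / the portrait / at the embassy).
Exhaustivity: Oliver is the only recipient satisfying that background.
Fact (3) shares the background but with recipient = Elena; exhaustivity is violated.

3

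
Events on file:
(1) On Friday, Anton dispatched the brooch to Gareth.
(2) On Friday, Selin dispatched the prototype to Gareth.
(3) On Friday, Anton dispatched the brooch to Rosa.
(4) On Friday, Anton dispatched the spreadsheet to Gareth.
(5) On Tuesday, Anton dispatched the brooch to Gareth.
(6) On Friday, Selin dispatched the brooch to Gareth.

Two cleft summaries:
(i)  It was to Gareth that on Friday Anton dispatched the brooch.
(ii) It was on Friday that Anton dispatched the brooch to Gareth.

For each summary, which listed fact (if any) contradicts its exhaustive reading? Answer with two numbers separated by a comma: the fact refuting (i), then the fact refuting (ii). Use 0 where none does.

Summary (i) focuses "Gareth" (the recipient); background same agent, thing, setting (Anton / the brooch / on Friday). Fact (3) matches that background with recipient = Rosa — refutes (i).
Summary (ii) focuses "on Friday" (the setting); background same agent, thing, recipient (Anton / the brooch / Gareth). Fact (5) matches that background with setting = on Tuesday — refutes (ii).

3, 5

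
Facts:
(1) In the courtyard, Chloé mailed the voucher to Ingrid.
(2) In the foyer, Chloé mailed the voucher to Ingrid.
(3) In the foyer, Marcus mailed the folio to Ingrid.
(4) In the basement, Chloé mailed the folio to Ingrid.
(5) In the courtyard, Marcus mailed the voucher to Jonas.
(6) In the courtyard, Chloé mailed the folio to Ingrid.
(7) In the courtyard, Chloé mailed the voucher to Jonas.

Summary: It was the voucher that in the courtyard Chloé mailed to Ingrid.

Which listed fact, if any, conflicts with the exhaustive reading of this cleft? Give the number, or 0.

The cleft puts "the voucher" in focus and presupposes the open proposition with Chloé as agent and Ingrid as recipient and in the courtyard as setting.
The exhaustive reading says no other thing fits that background.
Fact (6) shares the background but with thing = the folio; exhaustivity is violated.

6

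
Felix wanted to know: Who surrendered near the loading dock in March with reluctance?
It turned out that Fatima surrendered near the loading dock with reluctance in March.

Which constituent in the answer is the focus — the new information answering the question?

Fatima

The wh-word "who" asks about the subject (agent).
In the answer, "near the loading dock", "with reluctance" and "in March" are given — repeated from the question.
The constituent filling the subject (agent) gap is "Fatima"; that is the focus and would carry nuclear stress.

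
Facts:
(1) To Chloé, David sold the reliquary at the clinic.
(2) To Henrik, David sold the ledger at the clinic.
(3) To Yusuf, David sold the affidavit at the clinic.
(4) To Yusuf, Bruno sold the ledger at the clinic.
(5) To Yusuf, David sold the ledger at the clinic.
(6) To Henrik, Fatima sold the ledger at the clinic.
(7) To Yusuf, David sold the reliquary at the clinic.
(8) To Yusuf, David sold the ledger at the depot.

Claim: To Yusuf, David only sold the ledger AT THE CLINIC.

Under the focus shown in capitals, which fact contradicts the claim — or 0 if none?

The capitals mark "at the clinic" as focus. So "only" rules out other settings, with the rest (David as agent and the ledger as thing and Yusuf as recipient) as background.
Fact (8) matches on David as agent and the ledger as thing and Yusuf as recipient, but has setting = at the depot instead. That refutes the claim.

8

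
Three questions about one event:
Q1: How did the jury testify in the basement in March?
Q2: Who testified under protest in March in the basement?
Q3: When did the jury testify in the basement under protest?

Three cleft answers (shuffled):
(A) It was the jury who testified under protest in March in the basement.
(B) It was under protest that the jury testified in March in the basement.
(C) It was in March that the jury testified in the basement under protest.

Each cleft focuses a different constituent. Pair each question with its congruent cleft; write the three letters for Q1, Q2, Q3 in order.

Q1 asks about the manner; cleft (B) focuses "under protest", which is the manner — so Q1 → B.
Q2 asks about the subject (agent); cleft (A) focuses "the jury", which is the subject (agent) — so Q2 → A.
Q3 asks about the time; cleft (C) focuses "in March", which is the time — so Q3 → C.
Mapping: Q1→B, Q2→A, Q3→C.

BAC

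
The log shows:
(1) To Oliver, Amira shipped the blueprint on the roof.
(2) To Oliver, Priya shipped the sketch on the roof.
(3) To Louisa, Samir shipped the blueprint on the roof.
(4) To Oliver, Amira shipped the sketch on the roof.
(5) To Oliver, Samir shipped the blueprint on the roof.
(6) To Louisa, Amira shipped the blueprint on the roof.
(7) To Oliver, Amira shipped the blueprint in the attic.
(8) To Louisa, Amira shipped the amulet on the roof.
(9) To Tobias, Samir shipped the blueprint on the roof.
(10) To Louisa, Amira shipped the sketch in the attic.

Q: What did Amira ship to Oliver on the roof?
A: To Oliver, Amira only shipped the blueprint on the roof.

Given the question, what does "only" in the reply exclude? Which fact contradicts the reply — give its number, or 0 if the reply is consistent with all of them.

Answering "What did ...?" puts focus on the thing — here, "the blueprint".
So "only" ranges over things; the rest (Amira as agent and Oliver as recipient and on the roof as setting) is presupposed.
Fact (4) keeps Amira as agent and Oliver as recipient and on the roof as setting but has thing = the sketch; that refutes the reply.
(Fact (6) would refute a reading with focus on the recipient — but that is not what the question asks.)

4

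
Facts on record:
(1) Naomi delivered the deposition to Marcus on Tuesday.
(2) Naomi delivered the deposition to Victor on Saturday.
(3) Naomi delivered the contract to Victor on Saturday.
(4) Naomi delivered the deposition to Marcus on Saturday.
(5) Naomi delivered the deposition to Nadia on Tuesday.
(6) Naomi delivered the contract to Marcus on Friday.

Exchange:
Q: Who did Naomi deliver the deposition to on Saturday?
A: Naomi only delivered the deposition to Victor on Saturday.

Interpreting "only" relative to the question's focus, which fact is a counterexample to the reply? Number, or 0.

Answering "Who did ... to ...?" puts focus on the recipient — here, "Victor".
"Only" then excludes alternative recipients while the background — same agent, thing, setting (Naomi / the deposition / on Saturday) — is held fixed.
Fact (4) shares the background with a different recipient (Marcus) — counterexample.
(Fact (3) would refute a reading with focus on the thing — but that is not what the question asks.)

4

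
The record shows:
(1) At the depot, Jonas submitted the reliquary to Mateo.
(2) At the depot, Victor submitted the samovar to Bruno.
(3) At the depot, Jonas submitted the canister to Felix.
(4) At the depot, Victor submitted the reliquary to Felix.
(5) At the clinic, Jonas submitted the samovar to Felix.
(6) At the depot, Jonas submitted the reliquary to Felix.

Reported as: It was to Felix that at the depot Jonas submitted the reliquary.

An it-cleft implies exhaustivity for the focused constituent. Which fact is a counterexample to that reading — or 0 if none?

The cleft puts "Felix" in focus and presupposes the open proposition with Jonas as agent and the reliquary as thing and at the depot as setting.
The exhaustive reading says no other recipient fits that background.
Fact (1) shares the background but with recipient = Mateo; exhaustivity is violated.

1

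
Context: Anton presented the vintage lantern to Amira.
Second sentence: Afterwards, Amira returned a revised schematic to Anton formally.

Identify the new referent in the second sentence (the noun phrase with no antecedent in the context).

"Amira" and "Anton" in the second sentence are given — already mentioned in the context.
"a revised schematic" has no antecedent in the context; it is discourse-new (the indefinite article also signals a new referent).

a revised schematic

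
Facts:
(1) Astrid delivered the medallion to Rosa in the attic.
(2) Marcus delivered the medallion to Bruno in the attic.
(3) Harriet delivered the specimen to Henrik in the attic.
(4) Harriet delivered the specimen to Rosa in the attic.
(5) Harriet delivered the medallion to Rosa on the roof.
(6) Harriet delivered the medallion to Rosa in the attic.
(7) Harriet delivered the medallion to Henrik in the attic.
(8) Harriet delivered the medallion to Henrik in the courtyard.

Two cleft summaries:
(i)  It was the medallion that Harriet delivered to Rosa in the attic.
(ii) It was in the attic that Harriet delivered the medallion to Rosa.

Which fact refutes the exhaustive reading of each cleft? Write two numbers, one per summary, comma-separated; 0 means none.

4, 5

(i): focus "the medallion". Looking for same agent, recipient, setting (Harriet / Rosa / in the attic) with some other thing — fact (4) has the specimen there. Refuted.
(ii): focus "in the attic". Looking for same agent, thing, recipient (Harriet / the medallion / Rosa) with some other setting — fact (5) has on the roof there. Refuted.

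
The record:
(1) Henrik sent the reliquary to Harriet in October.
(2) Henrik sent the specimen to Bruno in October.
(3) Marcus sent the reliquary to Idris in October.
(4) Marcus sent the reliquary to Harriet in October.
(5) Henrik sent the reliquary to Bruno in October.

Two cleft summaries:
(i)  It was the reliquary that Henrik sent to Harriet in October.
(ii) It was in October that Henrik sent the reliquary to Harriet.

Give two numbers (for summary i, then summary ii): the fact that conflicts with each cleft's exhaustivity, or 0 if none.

0, 0

(i): focus "the reliquary". No fact shares Henrik as agent and Harriet as recipient and in October as setting with a different thing. 0.
(ii): focus "in October". No fact shares Henrik as agent and the reliquary as thing and Harriet as recipient with a different setting. 0.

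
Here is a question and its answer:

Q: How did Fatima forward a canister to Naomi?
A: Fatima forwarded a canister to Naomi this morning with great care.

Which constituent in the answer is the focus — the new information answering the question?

The wh-word "how" asks about the manner.
In the answer, "Fatima", "a canister" and "to Naomi" are given — repeated from the question.
"this morning" is also new, but it specifies the time, which is not what the question asks about — so it is not the focus.
The constituent filling the manner gap is "with great care"; that is the focus.

with great care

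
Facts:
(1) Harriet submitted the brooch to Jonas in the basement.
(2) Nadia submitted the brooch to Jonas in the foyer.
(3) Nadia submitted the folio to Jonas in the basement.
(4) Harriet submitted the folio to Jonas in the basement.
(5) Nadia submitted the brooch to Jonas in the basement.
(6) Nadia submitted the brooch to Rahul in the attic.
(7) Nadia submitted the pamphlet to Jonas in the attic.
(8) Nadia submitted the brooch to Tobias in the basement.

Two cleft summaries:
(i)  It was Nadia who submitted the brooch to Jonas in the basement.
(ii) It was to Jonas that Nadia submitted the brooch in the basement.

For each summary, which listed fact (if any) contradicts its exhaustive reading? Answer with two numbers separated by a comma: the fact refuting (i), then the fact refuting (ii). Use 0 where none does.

1, 8

Summary (i) focuses "Nadia" (the agent); background the brooch as thing and Jonas as recipient and in the basement as setting. Fact (1) matches that background with agent = Harriet — refutes (i).
Summary (ii) focuses "Jonas" (the recipient); background Nadia as agent and the brooch as thing and in the basement as setting. Fact (8) matches that background with recipient = Tobias — refutes (ii).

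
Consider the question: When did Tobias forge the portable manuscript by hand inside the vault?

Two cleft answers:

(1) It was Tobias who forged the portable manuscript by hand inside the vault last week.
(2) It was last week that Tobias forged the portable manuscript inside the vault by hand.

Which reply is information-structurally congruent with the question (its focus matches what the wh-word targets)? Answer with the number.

2

The question word "when" targets the time.
Option (1) clefts "Tobias" — the subject (agent), not what was asked.
Option (2) clefts "last week" — that matches what the question asks about.
So the congruent reply is (2).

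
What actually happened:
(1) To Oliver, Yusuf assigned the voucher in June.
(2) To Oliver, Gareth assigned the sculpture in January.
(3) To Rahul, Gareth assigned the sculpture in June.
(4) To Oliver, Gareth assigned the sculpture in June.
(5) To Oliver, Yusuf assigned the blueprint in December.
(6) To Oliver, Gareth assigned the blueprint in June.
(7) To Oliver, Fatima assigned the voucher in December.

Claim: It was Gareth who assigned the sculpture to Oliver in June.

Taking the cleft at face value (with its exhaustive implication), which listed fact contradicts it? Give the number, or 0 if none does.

0

The cleft puts "Gareth" in focus and presupposes the open proposition with thing = the sculpture, recipient = Oliver, setting = in June.
Exhaustivity: Gareth is the only agent satisfying that background.
No listed fact matches the background with a different agent. Exhaustivity holds.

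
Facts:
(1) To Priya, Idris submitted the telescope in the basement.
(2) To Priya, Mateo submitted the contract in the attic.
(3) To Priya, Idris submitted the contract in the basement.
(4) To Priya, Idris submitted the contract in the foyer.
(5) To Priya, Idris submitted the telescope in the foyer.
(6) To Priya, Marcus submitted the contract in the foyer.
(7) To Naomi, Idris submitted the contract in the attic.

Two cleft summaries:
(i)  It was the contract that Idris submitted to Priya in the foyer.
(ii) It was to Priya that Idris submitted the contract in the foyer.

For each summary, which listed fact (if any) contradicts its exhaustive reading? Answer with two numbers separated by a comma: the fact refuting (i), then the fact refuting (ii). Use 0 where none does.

(i): focus "the contract". Looking for Idris as agent and Priya as recipient and in the foyer as setting with some other thing — fact (5) has the telescope there. Refuted.
(ii): focus "Priya". No fact shares Idris as agent and the contract as thing and in the foyer as setting with a different recipient. 0.

5, 0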